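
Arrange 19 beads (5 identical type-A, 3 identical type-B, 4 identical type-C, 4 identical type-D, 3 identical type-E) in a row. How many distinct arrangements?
19! / (5! × 3! × 4! × 4! × 3!) = 48886437600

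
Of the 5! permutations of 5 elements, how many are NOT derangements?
Complement of the derangements. !5 = Σ_{j=0}^{5} (-1)^j·5!/j! = 120 - 120 + 60 - 20 + 5 - 1 = 44. 5! - !5 = 120 - 44 = 76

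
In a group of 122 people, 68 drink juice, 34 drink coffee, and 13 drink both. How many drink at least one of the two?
|A∪B| = |A| + |B| - |A∩B| = 68 + 34 - 13 = 89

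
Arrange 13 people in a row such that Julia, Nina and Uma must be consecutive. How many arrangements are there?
Treat the 3 as one block: (13-3+1)! × 3! = 39916800 × 6 = 239500800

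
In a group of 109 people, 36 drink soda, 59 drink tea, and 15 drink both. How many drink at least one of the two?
|A∪B| = |A| + |B| - |A∩B| = 36 + 59 - 15 = 80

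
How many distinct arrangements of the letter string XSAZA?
5! / (2! × 1! × 1! × 1!) = 60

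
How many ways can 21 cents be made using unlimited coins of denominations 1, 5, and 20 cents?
Coefficient of x^21 in 1/(1-x^1) · 1/(1-x^5) · 1/(1-x^20). Case on j = number of 20-cent coins (j = 0..1); remainder r = 21 - 20j is made from {1,5} in ⌊r/5⌋+1 ways. r = 21, 1 → 5 + 1 = 6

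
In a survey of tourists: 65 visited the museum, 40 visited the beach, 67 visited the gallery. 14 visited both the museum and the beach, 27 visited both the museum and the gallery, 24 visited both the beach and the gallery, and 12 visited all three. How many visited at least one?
|A∪B∪C| = 65+40+67-14-27-24+12 = 119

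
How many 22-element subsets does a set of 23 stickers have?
C(23,22) = 23!/(22!×1!) = 23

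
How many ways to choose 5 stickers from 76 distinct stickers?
C(76,5) = 76!/(5!×71!) = 18474840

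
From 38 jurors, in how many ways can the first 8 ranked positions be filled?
P(38,8) = 38!/(38-8)! = 1971788797440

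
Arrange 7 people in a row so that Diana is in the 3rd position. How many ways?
Fix one position: (7-1)! = 720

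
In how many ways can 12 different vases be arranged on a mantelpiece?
12! = 479001600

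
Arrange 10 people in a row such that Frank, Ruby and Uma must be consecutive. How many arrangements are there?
Treat the 3 as one block: (10-3+1)! × 3! = 40320 × 6 = 241920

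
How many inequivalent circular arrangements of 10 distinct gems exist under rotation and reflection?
(10-1)!/2 = 362880/2 = 181440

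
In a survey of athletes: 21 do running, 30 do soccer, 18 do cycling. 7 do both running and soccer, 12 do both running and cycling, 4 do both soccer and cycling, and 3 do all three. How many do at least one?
|A∪B∪C| = 21+30+18-7-12-4+3 = 49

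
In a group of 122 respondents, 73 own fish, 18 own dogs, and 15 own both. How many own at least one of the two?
|A∪B| = |A| + |B| - |A∩B| = 73 + 18 - 15 = 76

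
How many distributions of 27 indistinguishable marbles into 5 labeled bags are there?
C(27+5-1, 5-1) = C(31, 4) = 31465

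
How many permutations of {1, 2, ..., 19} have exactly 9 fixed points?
Choose the 9 fixed points C(19,9) = 92378, derange the rest: !10 = Σ_{j=0}^{10} (-1)^j·10!/j! = 3628800 - 3628800 + 1814400 - 604800 + 151200 - 30240 + 5040 - 720 + 90 - 10 + 1 = 1334961. Product = 92378 × 1334961 = 123321027258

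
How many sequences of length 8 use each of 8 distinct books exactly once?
8! = 40320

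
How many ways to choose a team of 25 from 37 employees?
C(37,25) = 37!/(25!×12!) = 1852482996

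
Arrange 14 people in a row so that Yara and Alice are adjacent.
Treat as block: (14-1)! × 2! = 6227020800 × 2 = 12454041600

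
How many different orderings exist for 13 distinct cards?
13! = 6227020800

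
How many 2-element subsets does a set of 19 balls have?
C(19,2) = 19!/(2!×17!) = 171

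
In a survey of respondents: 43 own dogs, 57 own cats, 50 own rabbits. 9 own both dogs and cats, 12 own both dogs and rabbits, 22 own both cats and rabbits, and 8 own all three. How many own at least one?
|A∪B∪C| = 43+57+50-9-12-22+8 = 115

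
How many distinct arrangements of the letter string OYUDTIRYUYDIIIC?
15! / (1! × 4! × 2! × 3! × 1! × 2! × 1! × 1!) = 2270268000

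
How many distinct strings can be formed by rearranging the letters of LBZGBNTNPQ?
10! / (1! × 1! × 2! × 1! × 1! × 1! × 1! × 2!) = 907200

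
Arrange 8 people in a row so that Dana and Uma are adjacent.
Treat as block: (8-1)! × 2! = 5040 × 2 = 10080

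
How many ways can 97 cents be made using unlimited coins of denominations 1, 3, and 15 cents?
Coefficient of x^97 in 1/(1-x^1) · 1/(1-x^3) · 1/(1-x^15). Case on j = number of 15-cent coins (j = 0..6); remainder r = 97 - 15j is made from {1,3} in ⌊r/3⌋+1 ways. r = 97, 82, 67, 52, 37, 22, 7 → 33 + 28 + 23 + 18 + 13 + 8 + 3 = 126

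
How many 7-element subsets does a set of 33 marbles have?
C(33,7) = 33!/(7!×26!) = 4272048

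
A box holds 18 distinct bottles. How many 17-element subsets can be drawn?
C(18,17) = 18!/(17!×1!) = 18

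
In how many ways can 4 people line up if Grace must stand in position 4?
Fix one position: (4-1)! = 6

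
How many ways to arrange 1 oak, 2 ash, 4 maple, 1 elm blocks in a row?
8! / (1! × 2! × 4! × 1!) = 840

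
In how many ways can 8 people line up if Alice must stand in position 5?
Fix one position: (8-1)! = 5040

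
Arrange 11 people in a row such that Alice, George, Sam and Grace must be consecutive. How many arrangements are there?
Treat the 4 as one block: (11-4+1)! × 4! = 40320 × 24 = 967680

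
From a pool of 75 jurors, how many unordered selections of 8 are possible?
C(75,8) = 75!/(8!×67!) = 16871053725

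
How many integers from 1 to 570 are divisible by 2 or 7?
⌊570/2⌋ + ⌊570/7⌋ - ⌊570/14⌋ = 285 + 81 - 40 = 326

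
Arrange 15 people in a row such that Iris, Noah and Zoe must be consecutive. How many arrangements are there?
Treat the 3 as one block: (15-3+1)! × 3! = 6227020800 × 6 = 37362124800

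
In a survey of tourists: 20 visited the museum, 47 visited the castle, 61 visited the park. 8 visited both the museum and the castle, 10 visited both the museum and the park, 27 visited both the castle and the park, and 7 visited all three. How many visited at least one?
|A∪B∪C| = 20+47+61-8-10-27+7 = 90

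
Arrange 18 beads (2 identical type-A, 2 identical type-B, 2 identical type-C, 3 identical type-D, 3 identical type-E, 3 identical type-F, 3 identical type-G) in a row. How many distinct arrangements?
18! / (2! × 2! × 2! × 3! × 3! × 3! × 3!) = 617512896000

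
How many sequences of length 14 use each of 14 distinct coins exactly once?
14! = 87178291200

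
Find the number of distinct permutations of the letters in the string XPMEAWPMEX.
10! / (2! × 2! × 2! × 2! × 1! × 1!) = 226800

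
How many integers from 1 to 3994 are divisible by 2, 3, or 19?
⌊3994/2⌋+⌊3994/3⌋+⌊3994/19⌋ - ⌊3994/6⌋-⌊3994/38⌋-⌊3994/57⌋ + ⌊3994/114⌋ = 1997+1331+210 - 665-105-70 + 35 = 2733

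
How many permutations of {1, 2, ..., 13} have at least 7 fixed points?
Exactly j fixed points: C(13,j)·!(13-j); sum over j ≥ 7 (derangement numbers via !m = (m-1)·(!(m-1) + !(m-2)): !0..!6 = 1, 0, 1, 2, 9, 44, 265). Σ_{j=7}^{13} C(13,j)·!(13-j) = C(13,7)·!6 + C(13,8)·!5 + C(13,9)·!4 + C(13,10)·!3 + C(13,11)·!2 + C(13,12)·!1 + C(13,13)·!0 = 1716·265 + 1287·44 + 715·9 + 286·2 + 78·1 + 13·0 + 1·1 = 518454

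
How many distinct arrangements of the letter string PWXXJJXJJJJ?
11! / (3! × 6! × 1! × 1!) = 9240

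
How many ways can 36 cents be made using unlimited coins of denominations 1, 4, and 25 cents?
Coefficient of x^36 in 1/(1-x^1) · 1/(1-x^4) · 1/(1-x^25). Case on j = number of 25-cent coins (j = 0..1); remainder r = 36 - 25j is made from {1,4} in ⌊r/4⌋+1 ways. r = 36, 11 → 10 + 3 = 13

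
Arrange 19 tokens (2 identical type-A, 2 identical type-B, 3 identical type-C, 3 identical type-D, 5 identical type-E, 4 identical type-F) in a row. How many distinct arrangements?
19! / (2! × 2! × 3! × 3! × 5! × 4!) = 293318625600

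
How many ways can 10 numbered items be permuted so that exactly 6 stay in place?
Choose the 6 fixed points C(10,6) = 210, derange the rest: !4 = Σ_{j=0}^{4} (-1)^j·4!/j! = 24 - 24 + 12 - 4 + 1 = 9. Product = 210 × 9 = 1890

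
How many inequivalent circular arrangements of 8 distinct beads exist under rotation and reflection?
(8-1)!/2 = 5040/2 = 2520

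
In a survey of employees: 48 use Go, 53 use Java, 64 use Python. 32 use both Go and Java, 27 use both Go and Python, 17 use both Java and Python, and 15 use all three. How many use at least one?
|A∪B∪C| = 48+53+64-32-27-17+15 = 104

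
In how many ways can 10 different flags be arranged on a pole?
10! = 3628800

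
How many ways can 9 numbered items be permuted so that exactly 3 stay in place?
Choose the 3 fixed points C(9,3) = 84, derange the rest: !6 = Σ_{j=0}^{6} (-1)^j·6!/j! = 720 - 720 + 360 - 120 + 30 - 6 + 1 = 265. Product = 84 × 265 = 22260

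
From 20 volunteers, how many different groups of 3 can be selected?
C(20,3) = 20!/(3!×17!) = 1140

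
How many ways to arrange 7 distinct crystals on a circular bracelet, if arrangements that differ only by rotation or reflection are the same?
(7-1)!/2 = 720/2 = 360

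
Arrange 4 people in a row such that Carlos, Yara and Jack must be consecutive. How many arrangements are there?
Treat the 3 as one block: (4-3+1)! × 3! = 2 × 6 = 12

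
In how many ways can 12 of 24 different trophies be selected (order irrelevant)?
C(24,12) = 24!/(12!×12!) = 2704156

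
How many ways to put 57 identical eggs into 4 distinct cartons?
C(57+4-1, 4-1) = C(60, 3) = 34220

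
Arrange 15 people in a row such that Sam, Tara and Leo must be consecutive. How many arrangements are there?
Treat the 3 as one block: (15-3+1)! × 3! = 6227020800 × 6 = 37362124800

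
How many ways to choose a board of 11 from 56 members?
C(56,11) = 56!/(11!×45!) = 148902215280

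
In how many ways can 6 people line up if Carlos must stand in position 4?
Fix one position: (6-1)! = 120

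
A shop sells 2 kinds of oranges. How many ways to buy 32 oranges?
C(32+2-1, 2-1) = C(33, 1) = 33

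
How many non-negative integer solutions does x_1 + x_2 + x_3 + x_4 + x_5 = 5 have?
C(5+5-1, 5-1) = C(9, 4) = 126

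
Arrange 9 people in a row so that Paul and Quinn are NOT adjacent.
Total - adjacent = 9! - (9-1)!×2 = 362880 - 80640 = 282240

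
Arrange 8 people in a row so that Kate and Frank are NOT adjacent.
Total - adjacent = 8! - (8-1)!×2 = 40320 - 10080 = 30240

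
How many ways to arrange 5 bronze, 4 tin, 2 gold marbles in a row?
11! / (5! × 4! × 2!) = 6930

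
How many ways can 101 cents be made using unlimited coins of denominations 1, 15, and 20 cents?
Coefficient of x^101 in 1/(1-x^1) · 1/(1-x^15) · 1/(1-x^20). Case on j = number of 20-cent coins (j = 0..5); remainder r = 101 - 20j is made from {1,15} in ⌊r/15⌋+1 ways. r = 101, 81, 61, 41, 21, 1 → 7 + 6 + 5 + 3 + 2 + 1 = 24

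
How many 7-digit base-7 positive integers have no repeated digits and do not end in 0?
Last digit: 6 nonzero choices. First digit: 5 (nonzero, ≠last). Middle 5: P(5,5) = 120. Total = 3600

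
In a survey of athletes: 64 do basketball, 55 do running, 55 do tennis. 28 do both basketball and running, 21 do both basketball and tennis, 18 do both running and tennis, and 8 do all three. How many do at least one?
|A∪B∪C| = 64+55+55-28-21-18+8 = 115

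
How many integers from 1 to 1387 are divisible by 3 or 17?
⌊1387/3⌋ + ⌊1387/17⌋ - ⌊1387/51⌋ = 462 + 81 - 27 = 516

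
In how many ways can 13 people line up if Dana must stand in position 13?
Fix one position: (13-1)! = 479001600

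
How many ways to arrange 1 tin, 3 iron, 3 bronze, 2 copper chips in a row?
9! / (1! × 3! × 3! × 2!) = 5040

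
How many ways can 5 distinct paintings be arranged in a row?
5! = 120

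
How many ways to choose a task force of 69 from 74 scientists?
C(74,69) = 74!/(69!×5!) = 16108764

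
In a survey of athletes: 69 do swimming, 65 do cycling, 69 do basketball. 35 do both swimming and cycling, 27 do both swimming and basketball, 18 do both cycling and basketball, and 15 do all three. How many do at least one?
|A∪B∪C| = 69+65+69-35-27-18+15 = 138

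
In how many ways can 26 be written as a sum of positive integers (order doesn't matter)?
Pentagonal recurrence p(n) = p(n-1) + p(n-2) - p(n-5) - p(n-7) + p(n-12) + p(n-15) - ... gives p(0..25) = 1, 1, 2, 3, 5, 7, 11, 15, 22, 30, 42, 56, 77, 101, 135, 176, 231, 297, 385, 490, 627, 792, 1002, 1255, 1575, 1958. p(26) = p(25) + p(24) - p(21) - p(19) + p(14) + p(11) - p(4) - p(0) = 1958 + 1575 - 792 - 490 + 135 + 56 - 5 - 1 = 2436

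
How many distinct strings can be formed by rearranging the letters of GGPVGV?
6! / (3! × 1! × 2!) = 60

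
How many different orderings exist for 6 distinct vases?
6! = 720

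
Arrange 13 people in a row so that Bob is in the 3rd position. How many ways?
Fix one position: (13-1)! = 479001600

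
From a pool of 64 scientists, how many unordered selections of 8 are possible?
C(64,8) = 64!/(8!×56!) = 4426165368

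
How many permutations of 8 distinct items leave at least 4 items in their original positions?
Exactly j fixed points: C(8,j)·!(8-j); sum over j ≥ 4 (derangement numbers via !m = (m-1)·(!(m-1) + !(m-2)): !0..!4 = 1, 0, 1, 2, 9). Σ_{j=4}^{8} C(8,j)·!(8-j) = C(8,4)·!4 + C(8,5)·!3 + C(8,6)·!2 + C(8,7)·!1 + C(8,8)·!0 = 70·9 + 56·2 + 28·1 + 8·0 + 1·1 = 771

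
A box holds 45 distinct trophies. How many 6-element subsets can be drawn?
C(45,6) = 45!/(6!×39!) = 8145060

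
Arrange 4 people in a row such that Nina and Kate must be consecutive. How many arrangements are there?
Treat the 2 as one block: (4-2+1)! × 2! = 6 × 2 = 12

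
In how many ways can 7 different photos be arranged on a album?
7! = 5040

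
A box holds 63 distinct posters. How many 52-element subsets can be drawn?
C(63,52) = 63!/(52!×11!) = 615790256823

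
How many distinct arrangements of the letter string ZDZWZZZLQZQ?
11! / (6! × 1! × 2! × 1! × 1!) = 27720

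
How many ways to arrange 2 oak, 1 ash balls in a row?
3! / (2! × 1!) = 3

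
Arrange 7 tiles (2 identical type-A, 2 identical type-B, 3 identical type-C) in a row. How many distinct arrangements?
7! / (2! × 2! × 3!) = 210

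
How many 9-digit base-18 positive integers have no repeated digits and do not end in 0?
Last digit: 17 nonzero choices. First digit: 16 (nonzero, ≠last). Middle 7: P(16,7) = 57657600. Total = 15682867200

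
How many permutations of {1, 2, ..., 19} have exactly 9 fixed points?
Choose the 9 fixed points C(19,9) = 92378, derange the rest: !10 = Σ_{j=0}^{10} (-1)^j·10!/j! = 3628800 - 3628800 + 1814400 - 604800 + 151200 - 30240 + 5040 - 720 + 90 - 10 + 1 = 1334961. Product = 92378 × 1334961 = 123321027258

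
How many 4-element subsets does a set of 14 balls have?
C(14,4) = 14!/(4!×10!) = 1001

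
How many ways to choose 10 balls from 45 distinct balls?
C(45,10) = 45!/(10!×35!) = 3190187286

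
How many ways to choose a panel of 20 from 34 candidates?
C(34,20) = 34!/(20!×14!) = 1391975640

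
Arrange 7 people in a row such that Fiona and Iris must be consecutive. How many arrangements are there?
Treat the 2 as one block: (7-2+1)! × 2! = 720 × 2 = 1440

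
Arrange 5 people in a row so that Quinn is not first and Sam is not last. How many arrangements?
By inclusion-exclusion: 5! - 2×(5-1)! + (5-2)! = 120 - 48 + 6 = 78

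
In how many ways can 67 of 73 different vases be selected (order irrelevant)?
C(73,67) = 73!/(67!×6!) = 170230452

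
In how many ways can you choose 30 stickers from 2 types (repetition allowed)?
C(30+2-1, 2-1) = C(31, 1) = 31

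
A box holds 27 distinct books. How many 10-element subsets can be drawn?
C(27,10) = 27!/(10!×17!) = 8436285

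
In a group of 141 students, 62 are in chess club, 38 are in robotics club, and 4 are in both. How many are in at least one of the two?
|A∪B| = |A| + |B| - |A∩B| = 62 + 38 - 4 = 96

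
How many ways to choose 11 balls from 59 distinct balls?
C(59,11) = 59!/(11!×48!) = 279871768995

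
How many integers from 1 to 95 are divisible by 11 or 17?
⌊95/11⌋ + ⌊95/17⌋ - ⌊95/187⌋ = 8 + 5 - 0 = 13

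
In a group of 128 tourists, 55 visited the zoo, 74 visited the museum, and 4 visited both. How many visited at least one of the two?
|A∪B| = |A| + |B| - |A∩B| = 55 + 74 - 4 = 125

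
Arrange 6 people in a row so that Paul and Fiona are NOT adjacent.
Total - adjacent = 6! - (6-1)!×2 = 720 - 240 = 480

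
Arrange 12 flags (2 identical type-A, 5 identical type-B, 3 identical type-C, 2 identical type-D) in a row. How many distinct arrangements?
12! / (2! × 5! × 3! × 2!) = 166320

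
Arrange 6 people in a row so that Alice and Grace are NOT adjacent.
Total - adjacent = 6! - (6-1)!×2 = 720 - 240 = 480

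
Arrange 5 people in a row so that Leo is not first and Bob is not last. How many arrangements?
By inclusion-exclusion: 5! - 2×(5-1)! + (5-2)! = 120 - 48 + 6 = 78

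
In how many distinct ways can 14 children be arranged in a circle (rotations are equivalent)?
Circular: fix one position, arrange the rest. (14-1)! = 6227020800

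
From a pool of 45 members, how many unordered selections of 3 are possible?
C(45,3) = 45!/(3!×42!) = 14190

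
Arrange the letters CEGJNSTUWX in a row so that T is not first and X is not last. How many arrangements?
By inclusion-exclusion: 10! - 2×(10-1)! + (10-2)! = 3628800 - 725760 + 40320 = 2943360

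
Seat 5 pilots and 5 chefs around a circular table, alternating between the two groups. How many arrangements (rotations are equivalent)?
Fix one of the pilots: (5-1)! ways for the remaining pilots, × 5! ways for the chefs = 24 × 120 = 2880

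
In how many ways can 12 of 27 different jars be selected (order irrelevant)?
C(27,12) = 27!/(12!×15!) = 17383860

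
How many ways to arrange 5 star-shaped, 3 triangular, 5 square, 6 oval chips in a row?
19! / (5! × 3! × 5! × 6!) = 1955457504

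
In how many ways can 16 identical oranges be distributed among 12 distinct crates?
C(16+12-1, 12-1) = C(27, 11) = 13037895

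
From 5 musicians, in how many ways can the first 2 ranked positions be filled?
P(5,2) = 5!/(5-2)! = 20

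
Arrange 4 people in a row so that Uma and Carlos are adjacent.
Treat as block: (4-1)! × 2! = 6 × 2 = 12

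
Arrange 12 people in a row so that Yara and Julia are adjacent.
Treat as block: (12-1)! × 2! = 39916800 × 2 = 79833600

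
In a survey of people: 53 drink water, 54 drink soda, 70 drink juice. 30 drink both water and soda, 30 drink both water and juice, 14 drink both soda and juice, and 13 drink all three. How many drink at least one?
|A∪B∪C| = 53+54+70-30-30-14+13 = 116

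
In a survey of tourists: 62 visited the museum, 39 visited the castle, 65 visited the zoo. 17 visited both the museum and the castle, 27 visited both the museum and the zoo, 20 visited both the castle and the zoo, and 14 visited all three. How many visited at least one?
|A∪B∪C| = 62+39+65-17-27-20+14 = 116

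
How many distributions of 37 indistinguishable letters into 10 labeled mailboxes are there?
C(37+10-1, 10-1) = C(46, 9) = 1101716330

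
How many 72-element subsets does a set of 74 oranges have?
C(74,72) = 74!/(72!×2!) = 2701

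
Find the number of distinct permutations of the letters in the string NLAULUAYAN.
10! / (3! × 2! × 2! × 1! × 2!) = 75600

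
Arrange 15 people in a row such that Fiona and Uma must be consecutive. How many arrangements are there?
Treat the 2 as one block: (15-2+1)! × 2! = 87178291200 × 2 = 174356582400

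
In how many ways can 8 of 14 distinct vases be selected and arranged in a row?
P(14,8) = 14!/(14-8)! = 121080960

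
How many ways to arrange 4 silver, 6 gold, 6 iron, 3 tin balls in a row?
19! / (4! × 6! × 6! × 3!) = 1629547920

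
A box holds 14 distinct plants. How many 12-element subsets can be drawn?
C(14,12) = 14!/(12!×2!) = 91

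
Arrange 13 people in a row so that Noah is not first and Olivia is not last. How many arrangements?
By inclusion-exclusion: 13! - 2×(13-1)! + (13-2)! = 6227020800 - 958003200 + 39916800 = 5308934400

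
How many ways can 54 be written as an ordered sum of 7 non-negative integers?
C(54+7-1, 7-1) = C(60, 6) = 50063860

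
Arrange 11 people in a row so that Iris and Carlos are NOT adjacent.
Total - adjacent = 11! - (11-1)!×2 = 39916800 - 7257600 = 32659200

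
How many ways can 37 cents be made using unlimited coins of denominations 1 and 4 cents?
Coefficient of x^37 in 1/(1-x^1) · 1/(1-x^4). Use j coins of 4 for j = 0..⌊37/4⌋ = 9, the rest in 1s: 9 + 1 = 10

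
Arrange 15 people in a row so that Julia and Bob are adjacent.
Treat as block: (15-1)! × 2! = 87178291200 × 2 = 174356582400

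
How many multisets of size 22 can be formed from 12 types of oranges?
C(22+12-1, 12-1) = C(33, 11) = 193536720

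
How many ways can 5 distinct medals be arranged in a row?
5! = 120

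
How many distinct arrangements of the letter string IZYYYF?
6! / (1! × 1! × 1! × 3!) = 120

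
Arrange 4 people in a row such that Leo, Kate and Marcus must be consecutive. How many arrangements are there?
Treat the 3 as one block: (4-3+1)! × 3! = 2 × 6 = 12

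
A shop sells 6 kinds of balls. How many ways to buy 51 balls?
C(51+6-1, 6-1) = C(56, 5) = 3819816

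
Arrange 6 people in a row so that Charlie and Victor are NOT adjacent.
Total - adjacent = 6! - (6-1)!×2 = 720 - 240 = 480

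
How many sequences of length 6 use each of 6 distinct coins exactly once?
6! = 720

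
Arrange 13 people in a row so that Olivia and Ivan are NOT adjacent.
Total - adjacent = 13! - (13-1)!×2 = 6227020800 - 958003200 = 5269017600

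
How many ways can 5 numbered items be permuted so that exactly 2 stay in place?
Choose the 2 fixed points C(5,2) = 10, derange the rest: !3 = Σ_{j=0}^{3} (-1)^j·3!/j! = 6 - 6 + 3 - 1 = 2. Product = 10 × 2 = 20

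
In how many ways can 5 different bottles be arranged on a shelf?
5! = 120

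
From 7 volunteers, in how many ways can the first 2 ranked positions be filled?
P(7,2) = 7!/(7-2)! = 42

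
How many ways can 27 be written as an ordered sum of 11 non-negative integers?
C(27+11-1, 11-1) = C(37, 10) = 348330136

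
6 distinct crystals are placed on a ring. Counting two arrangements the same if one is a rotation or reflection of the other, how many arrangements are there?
(6-1)!/2 = 120/2 = 60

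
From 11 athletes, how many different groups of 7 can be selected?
C(11,7) = 11!/(7!×4!) = 330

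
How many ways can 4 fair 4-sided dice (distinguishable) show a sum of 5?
Coefficient of x^5 in (x + x² + ... + x^4)^4. By inclusion-exclusion on dice exceeding 4: Σ_j (-1)^j C(4,j)·C(5-1-4j, 3) = C(4,0)·C(4,3) = 1·4 = 4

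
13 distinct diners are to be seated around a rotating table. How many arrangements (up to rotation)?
Circular: fix one position, arrange the rest. (13-1)! = 479001600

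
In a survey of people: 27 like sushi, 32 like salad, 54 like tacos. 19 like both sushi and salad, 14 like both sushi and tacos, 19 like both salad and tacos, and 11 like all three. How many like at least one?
|A∪B∪C| = 27+32+54-19-14-19+11 = 72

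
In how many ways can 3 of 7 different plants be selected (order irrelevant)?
C(7,3) = 7!/(3!×4!) = 35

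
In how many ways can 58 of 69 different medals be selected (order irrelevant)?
C(69,58) = 69!/(58!×11!) = 1823810410032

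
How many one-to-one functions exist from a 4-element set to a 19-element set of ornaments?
P(19,4) = 19!/(19-4)! = 93024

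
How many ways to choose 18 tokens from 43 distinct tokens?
C(43,18) = 43!/(18!×25!) = 608359048206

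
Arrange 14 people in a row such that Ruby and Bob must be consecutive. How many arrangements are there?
Treat the 2 as one block: (14-2+1)! × 2! = 6227020800 × 2 = 12454041600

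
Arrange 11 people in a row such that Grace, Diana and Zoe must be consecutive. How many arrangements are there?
Treat the 3 as one block: (11-3+1)! × 3! = 362880 × 6 = 2177280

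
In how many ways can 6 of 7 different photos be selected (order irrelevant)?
C(7,6) = 7!/(6!×1!) = 7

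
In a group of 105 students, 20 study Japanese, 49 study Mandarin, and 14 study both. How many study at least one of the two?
|A∪B| = |A| + |B| - |A∩B| = 20 + 49 - 14 = 55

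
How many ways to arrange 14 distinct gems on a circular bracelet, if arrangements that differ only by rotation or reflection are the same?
(14-1)!/2 = 6227020800/2 = 3113510400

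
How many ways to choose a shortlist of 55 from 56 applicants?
C(56,55) = 56!/(55!×1!) = 56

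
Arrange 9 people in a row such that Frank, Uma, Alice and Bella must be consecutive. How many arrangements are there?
Treat the 4 as one block: (9-4+1)! × 4! = 720 × 24 = 17280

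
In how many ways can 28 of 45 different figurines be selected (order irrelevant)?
C(45,28) = 45!/(28!×17!) = 1103068603890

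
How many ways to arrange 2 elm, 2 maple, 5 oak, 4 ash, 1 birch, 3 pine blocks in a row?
17! / (2! × 2! × 5! × 4! × 1! × 3!) = 5145940800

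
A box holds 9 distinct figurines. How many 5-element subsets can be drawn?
C(9,5) = 9!/(5!×4!) = 126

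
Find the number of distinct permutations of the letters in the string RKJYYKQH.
8! / (2! × 1! × 1! × 1! × 1! × 2!) = 10080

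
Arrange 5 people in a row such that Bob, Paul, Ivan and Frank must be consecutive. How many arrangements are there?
Treat the 4 as one block: (5-4+1)! × 4! = 2 × 24 = 48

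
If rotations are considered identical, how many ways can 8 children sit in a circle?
Circular: fix one position, arrange the rest. (8-1)! = 5040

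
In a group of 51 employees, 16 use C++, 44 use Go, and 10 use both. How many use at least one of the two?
|A∪B| = |A| + |B| - |A∩B| = 16 + 44 - 10 = 50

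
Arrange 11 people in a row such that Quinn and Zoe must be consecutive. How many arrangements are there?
Treat the 2 as one block: (11-2+1)! × 2! = 3628800 × 2 = 7257600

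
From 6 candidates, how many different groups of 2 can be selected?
C(6,2) = 6!/(2!×4!) = 15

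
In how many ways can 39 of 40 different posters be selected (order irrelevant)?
C(40,39) = 40!/(39!×1!) = 40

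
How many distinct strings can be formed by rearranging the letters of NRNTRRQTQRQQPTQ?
15! / (1! × 5! × 2! × 4! × 3!) = 37837800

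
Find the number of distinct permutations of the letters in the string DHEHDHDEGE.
10! / (1! × 3! × 3! × 3!) = 16800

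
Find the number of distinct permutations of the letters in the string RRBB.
4! / (2! × 2!) = 6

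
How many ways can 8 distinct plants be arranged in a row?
8! = 40320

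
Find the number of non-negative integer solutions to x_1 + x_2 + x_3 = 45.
C(45+3-1, 3-1) = C(47, 2) = 1081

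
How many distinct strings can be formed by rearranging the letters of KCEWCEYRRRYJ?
12! / (2! × 1! × 1! × 3! × 2! × 1! × 2!) = 9979200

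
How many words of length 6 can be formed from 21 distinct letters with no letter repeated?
P(21,6) = 21!/(21-6)! = 39070080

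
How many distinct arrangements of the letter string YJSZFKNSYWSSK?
13! / (2! × 1! × 2! × 4! × 1! × 1! × 1! × 1!) = 64864800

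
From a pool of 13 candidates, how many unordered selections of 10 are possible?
C(13,10) = 13!/(10!×3!) = 286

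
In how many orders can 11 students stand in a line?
11! = 39916800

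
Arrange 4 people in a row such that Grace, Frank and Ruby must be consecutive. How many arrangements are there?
Treat the 3 as one block: (4-3+1)! × 3! = 2 × 6 = 12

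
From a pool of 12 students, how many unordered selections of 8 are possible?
C(12,8) = 12!/(8!×4!) = 495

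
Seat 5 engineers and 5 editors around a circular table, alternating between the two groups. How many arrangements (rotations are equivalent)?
Fix one of the engineers: (5-1)! ways for the remaining engineers, × 5! ways for the editors = 24 × 120 = 2880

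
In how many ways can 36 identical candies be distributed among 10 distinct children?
C(36+10-1, 10-1) = C(45, 9) = 886163135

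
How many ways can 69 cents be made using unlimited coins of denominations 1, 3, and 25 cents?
Coefficient of x^69 in 1/(1-x^1) · 1/(1-x^3) · 1/(1-x^25). Case on j = number of 25-cent coins (j = 0..2); remainder r = 69 - 25j is made from {1,3} in ⌊r/3⌋+1 ways. r = 69, 44, 19 → 24 + 15 + 7 = 46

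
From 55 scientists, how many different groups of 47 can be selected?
C(55,47) = 55!/(47!×8!) = 1217566350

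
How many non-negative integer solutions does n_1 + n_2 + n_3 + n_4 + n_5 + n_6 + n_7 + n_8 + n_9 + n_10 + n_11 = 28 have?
C(28+11-1, 11-1) = C(38, 10) = 472733756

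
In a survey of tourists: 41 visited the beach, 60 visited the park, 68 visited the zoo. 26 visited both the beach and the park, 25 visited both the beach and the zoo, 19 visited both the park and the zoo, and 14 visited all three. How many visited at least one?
|A∪B∪C| = 41+60+68-26-25-19+14 = 113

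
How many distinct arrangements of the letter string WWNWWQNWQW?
10! / (6! × 2! × 2!) = 1260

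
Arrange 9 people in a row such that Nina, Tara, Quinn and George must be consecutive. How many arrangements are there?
Treat the 4 as one block: (9-4+1)! × 4! = 720 × 24 = 17280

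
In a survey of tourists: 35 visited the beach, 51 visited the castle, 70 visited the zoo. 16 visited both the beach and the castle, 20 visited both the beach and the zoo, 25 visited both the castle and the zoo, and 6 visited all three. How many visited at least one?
|A∪B∪C| = 35+51+70-16-20-25+6 = 101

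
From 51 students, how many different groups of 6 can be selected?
C(51,6) = 51!/(6!×45!) = 18009460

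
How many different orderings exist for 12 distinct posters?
12! = 479001600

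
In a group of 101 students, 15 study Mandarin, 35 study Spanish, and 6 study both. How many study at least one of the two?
|A∪B| = |A| + |B| - |A∩B| = 15 + 35 - 6 = 44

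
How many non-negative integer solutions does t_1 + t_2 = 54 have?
C(54+2-1, 2-1) = C(55, 1) = 55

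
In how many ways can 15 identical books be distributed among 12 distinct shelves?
C(15+12-1, 12-1) = C(26, 11) = 7726160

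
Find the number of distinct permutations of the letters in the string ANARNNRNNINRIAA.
15! / (2! × 6! × 3! × 4!) = 6306300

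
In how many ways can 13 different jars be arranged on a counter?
13! = 6227020800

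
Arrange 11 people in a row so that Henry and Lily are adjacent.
Treat as block: (11-1)! × 2! = 3628800 × 2 = 7257600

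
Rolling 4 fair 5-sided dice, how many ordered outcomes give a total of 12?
Coefficient of x^12 in (x + x² + ... + x^5)^4. By inclusion-exclusion on dice exceeding 5: Σ_j (-1)^j C(4,j)·C(12-1-5j, 3) = C(4,0)·C(11,3) - C(4,1)·C(6,3) = 1·165 - 4·20 = 85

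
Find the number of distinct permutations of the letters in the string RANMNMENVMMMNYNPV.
17! / (5! × 1! × 5! × 1! × 1! × 1! × 2! × 1!) = 12350257920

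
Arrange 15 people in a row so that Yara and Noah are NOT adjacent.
Total - adjacent = 15! - (15-1)!×2 = 1307674368000 - 174356582400 = 1133317785600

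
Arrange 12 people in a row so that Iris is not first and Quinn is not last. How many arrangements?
By inclusion-exclusion: 12! - 2×(12-1)! + (12-2)! = 479001600 - 79833600 + 3628800 = 402796800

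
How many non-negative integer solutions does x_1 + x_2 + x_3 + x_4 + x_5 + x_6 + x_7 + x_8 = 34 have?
C(34+8-1, 8-1) = C(41, 7) = 22481940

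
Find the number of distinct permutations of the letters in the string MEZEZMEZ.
8! / (3! × 2! × 3!) = 560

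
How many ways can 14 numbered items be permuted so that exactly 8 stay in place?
Choose the 8 fixed points C(14,8) = 3003, derange the rest: !6 = Σ_{j=0}^{6} (-1)^j·6!/j! = 720 - 720 + 360 - 120 + 30 - 6 + 1 = 265. Product = 3003 × 265 = 795795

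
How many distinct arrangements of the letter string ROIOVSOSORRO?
12! / (1! × 1! × 2! × 3! × 5!) = 332640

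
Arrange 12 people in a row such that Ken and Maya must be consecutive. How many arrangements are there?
Treat the 2 as one block: (12-2+1)! × 2! = 39916800 × 2 = 79833600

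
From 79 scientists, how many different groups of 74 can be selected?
C(79,74) = 79!/(74!×5!) = 22537515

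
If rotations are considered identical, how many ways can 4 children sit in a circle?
Circular: fix one position, arrange the rest. (4-1)! = 6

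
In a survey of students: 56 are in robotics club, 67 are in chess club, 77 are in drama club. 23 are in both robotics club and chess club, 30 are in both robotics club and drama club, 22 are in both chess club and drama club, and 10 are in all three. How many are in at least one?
|A∪B∪C| = 56+67+77-23-30-22+10 = 135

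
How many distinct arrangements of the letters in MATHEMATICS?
11! / (2! × 2! × 2! × 1! × 1! × 1! × 1! × 1!) = 4989600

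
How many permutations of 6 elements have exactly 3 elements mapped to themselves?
Choose the 3 fixed points C(6,3) = 20, derange the rest: !3 = Σ_{j=0}^{3} (-1)^j·3!/j! = 6 - 6 + 3 - 1 = 2. Product = 20 × 2 = 40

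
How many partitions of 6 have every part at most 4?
Let r_j(i) = number of partitions of i into parts ≤ j, for i = 0..6. r_1(i) = 1 for all i; r_j(i) = r_{j-1}(i) + r_j(i-j). Rows j = 2..4: ≤2: 1 1 2 2 3 3 4; ≤3: 1 1 2 3 4 5 7; ≤4: 1 1 2 3 5 6 9. r_4(6) = 9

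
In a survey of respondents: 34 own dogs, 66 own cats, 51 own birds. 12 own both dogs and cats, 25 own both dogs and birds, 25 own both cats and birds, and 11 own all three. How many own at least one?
|A∪B∪C| = 34+66+51-12-25-25+11 = 100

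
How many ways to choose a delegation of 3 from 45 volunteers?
C(45,3) = 45!/(3!×42!) = 14190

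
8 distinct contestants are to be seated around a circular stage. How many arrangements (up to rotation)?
Circular: fix one position, arrange the rest. (8-1)! = 5040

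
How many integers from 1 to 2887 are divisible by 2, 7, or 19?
⌊2887/2⌋+⌊2887/7⌋+⌊2887/19⌋ - ⌊2887/14⌋-⌊2887/38⌋-⌊2887/133⌋ + ⌊2887/266⌋ = 1443+412+151 - 206-75-21 + 10 = 1714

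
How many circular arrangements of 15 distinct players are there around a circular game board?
Circular: fix one position, arrange the rest. (15-1)! = 87178291200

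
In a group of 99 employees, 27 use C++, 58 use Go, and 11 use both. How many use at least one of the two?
|A∪B| = |A| + |B| - |A∩B| = 27 + 58 - 11 = 74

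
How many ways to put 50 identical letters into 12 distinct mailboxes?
C(50+12-1, 12-1) = C(61, 11) = 418094152866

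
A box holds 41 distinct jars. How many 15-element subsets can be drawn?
C(41,15) = 41!/(15!×26!) = 63432274896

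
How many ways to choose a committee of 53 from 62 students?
C(62,53) = 62!/(53!×9!) = 20286591270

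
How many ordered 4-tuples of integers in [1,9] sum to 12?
Coefficient of x^12 in (x + x² + ... + x^9)^4. By inclusion-exclusion on dice exceeding 9: Σ_j (-1)^j C(4,j)·C(12-1-9j, 3) = C(4,0)·C(11,3) = 1·165 = 165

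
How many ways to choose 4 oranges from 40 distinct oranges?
C(40,4) = 40!/(4!×36!) = 91390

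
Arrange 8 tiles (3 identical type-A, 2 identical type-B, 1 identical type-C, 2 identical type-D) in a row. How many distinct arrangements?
8! / (3! × 2! × 1! × 2!) = 1680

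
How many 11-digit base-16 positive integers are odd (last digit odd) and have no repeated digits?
Last∈{1,3,5,7,9,11,13,15}. Last=0: 0. Last nonzero: 8×14×P(14,9) = 81366405120. Total = 81366405120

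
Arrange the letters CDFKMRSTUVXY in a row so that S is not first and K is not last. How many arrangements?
By inclusion-exclusion: 12! - 2×(12-1)! + (12-2)! = 479001600 - 79833600 + 3628800 = 402796800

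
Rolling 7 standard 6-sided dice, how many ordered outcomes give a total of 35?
Coefficient of x^35 in (x + x² + ... + x^6)^7. By inclusion-exclusion on dice exceeding 6: Σ_j (-1)^j C(7,j)·C(35-1-6j, 6) = C(7,0)·C(34,6) - C(7,1)·C(28,6) + C(7,2)·C(22,6) - C(7,3)·C(16,6) + C(7,4)·C(10,6) = 1·1344904 - 7·376740 + 21·74613 - 35·8008 + 35·210 = 1667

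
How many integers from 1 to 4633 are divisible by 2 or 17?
⌊4633/2⌋ + ⌊4633/17⌋ - ⌊4633/34⌋ = 2316 + 272 - 136 = 2452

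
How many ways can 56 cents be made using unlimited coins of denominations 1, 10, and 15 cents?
Coefficient of x^56 in 1/(1-x^1) · 1/(1-x^10) · 1/(1-x^15). Case on j = number of 15-cent coins (j = 0..3); remainder r = 56 - 15j is made from {1,10} in ⌊r/10⌋+1 ways. r = 56, 41, 26, 11 → 6 + 5 + 3 + 2 = 16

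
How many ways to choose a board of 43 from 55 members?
C(55,43) = 55!/(43!×12!) = 438729741450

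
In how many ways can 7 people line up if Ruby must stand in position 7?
Fix one position: (7-1)! = 720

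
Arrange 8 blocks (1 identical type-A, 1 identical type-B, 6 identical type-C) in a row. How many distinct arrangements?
8! / (1! × 1! × 6!) = 56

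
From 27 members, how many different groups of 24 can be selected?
C(27,24) = 27!/(24!×3!) = 2925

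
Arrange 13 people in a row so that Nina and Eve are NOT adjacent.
Total - adjacent = 13! - (13-1)!×2 = 6227020800 - 958003200 = 5269017600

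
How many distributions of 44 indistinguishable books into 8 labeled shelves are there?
C(44+8-1, 8-1) = C(51, 7) = 115775100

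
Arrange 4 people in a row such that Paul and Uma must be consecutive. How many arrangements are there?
Treat the 2 as one block: (4-2+1)! × 2! = 6 × 2 = 12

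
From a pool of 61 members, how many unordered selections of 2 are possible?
C(61,2) = 61!/(2!×59!) = 1830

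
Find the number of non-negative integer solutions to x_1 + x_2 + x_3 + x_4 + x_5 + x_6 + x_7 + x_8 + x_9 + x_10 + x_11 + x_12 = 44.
C(44+12-1, 12-1) = C(55, 11) = 119653565850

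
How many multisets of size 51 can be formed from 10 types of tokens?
C(51+10-1, 10-1) = C(60, 9) = 14783142660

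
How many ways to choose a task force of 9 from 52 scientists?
C(52,9) = 52!/(9!×43!) = 3679075400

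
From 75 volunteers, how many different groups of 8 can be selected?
C(75,8) = 75!/(8!×67!) = 16871053725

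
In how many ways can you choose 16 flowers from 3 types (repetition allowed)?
C(16+3-1, 3-1) = C(18, 2) = 153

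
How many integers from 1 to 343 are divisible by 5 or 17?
⌊343/5⌋ + ⌊343/17⌋ - ⌊343/85⌋ = 68 + 20 - 4 = 84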